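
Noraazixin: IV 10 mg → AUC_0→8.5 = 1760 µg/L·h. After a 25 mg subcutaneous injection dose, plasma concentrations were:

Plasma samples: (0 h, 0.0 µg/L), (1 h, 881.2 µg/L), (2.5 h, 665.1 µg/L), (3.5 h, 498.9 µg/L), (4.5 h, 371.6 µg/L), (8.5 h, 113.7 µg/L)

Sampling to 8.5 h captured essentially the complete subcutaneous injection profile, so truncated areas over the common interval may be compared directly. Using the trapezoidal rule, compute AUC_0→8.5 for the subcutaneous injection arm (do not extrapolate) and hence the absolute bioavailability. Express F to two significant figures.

Trapezoidal AUC_0→8.5 (subcutaneous injection):
  [0→1]: (0.0+881.2)/2 × 1 = 440.6
  [1→2.5]: (881.2+665.1)/2 × 1.5 = 1159.725
  [2.5→3.5]: (665.1+498.9)/2 × 1 = 582.0
  [3.5→4.5]: (498.9+371.6)/2 × 1 = 435.25
  [4.5→8.5]: (371.6+113.7)/2 × 4 = 970.6
  Sum = 3588.175 µg/L·h
F = (AUC_ev/D_ev)/(AUC_iv/D_iv) = (3588.175/25)/(1760/10) = 143.527/176 = 0.8155

F = 0.82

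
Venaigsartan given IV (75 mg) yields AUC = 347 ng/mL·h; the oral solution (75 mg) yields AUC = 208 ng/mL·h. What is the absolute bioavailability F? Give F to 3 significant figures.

F = 0.599

F = (AUC_ev / D_ev) / (AUC_iv / D_iv)
  = (208/75) / (347/75)
  = 2.77333 / 4.62667 = 0.5994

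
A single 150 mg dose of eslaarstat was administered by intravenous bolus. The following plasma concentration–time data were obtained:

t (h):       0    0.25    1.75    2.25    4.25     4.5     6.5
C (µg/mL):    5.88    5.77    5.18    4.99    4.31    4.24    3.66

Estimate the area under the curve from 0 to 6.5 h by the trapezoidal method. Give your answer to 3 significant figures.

AUC = 30.5 µg/mL·h

Trapezoidal AUC_0→6.5:
  [0→0.25]: (5.88+5.77)/2 × 0.25 = 1.45625
  [0.25→1.75]: (5.77+5.18)/2 × 1.5 = 8.2125
  [1.75→2.25]: (5.18+4.99)/2 × 0.5 = 2.5425
  [2.25→4.25]: (4.99+4.31)/2 × 2 = 9.3
  [4.25→4.5]: (4.31+4.24)/2 × 0.25 = 1.06875
  [4.5→6.5]: (4.24+3.66)/2 × 2 = 7.9
  Sum = 30.48 µg/mL·h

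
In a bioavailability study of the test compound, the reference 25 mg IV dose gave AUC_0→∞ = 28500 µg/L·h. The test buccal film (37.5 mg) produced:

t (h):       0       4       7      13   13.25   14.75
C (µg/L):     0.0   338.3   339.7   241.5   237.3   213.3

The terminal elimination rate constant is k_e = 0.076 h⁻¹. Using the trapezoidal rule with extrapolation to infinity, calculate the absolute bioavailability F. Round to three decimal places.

F = 0.155

Trapezoidal AUC_0→14.75 (buccal film):
  [0→4]: (0.0+338.3)/2 × 4 = 676.6
  [4→7]: (338.3+339.7)/2 × 3 = 1017.0
  [7→13]: (339.7+241.5)/2 × 6 = 1743.6
  [13→13.25]: (241.5+237.3)/2 × 0.25 = 59.85
  [13.25→14.75]: (237.3+213.3)/2 × 1.5 = 337.95
  Sum = 3835.0 µg/L·h
Tail: C_last/k_e = 213.3/0.076 = 2806.579
AUC_0→∞ (buccal film) = 3835.0 + 2806.579 = 6641.579 µg/L·h
F = (AUC_ev/D_ev)/(AUC_iv/D_iv) = (6641.579/37.5)/(28500/25) = 177.109/1140 = 0.1554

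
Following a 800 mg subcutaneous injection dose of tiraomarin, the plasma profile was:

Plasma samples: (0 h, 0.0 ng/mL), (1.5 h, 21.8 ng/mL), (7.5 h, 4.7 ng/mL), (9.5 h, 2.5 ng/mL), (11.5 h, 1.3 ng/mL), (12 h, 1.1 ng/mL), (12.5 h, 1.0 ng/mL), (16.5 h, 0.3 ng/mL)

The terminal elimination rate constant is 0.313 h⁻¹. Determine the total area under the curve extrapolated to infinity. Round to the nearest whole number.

AUC = 112 ng/mL·h

Trapezoidal AUC_0→16.5:
  [0→1.5]: (0.0+21.8)/2 × 1.5 = 16.35
  [1.5→7.5]: (21.8+4.7)/2 × 6 = 79.5
  [7.5→9.5]: (4.7+2.5)/2 × 2 = 7.2
  [9.5→11.5]: (2.5+1.3)/2 × 2 = 3.8
  [11.5→12]: (1.3+1.1)/2 × 0.5 = 0.6
  [12→12.5]: (1.1+1.0)/2 × 0.5 = 0.525
  [12.5→16.5]: (1.0+0.3)/2 × 4 = 2.6
  Sum = 110.575 ng/mL·h
Extrapolated tail: C_last / k_e = 0.3 / 0.313 = 0.958
AUC_0→∞ = 110.575 + 0.958 = 111.533 ng/mL·h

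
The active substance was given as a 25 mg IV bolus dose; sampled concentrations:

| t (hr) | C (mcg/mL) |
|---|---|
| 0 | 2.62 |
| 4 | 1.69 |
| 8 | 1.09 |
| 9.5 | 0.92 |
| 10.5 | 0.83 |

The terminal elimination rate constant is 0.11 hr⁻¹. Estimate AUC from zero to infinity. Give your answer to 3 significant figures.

AUC = 24.1 mcg/mL·hr

Trapezoidal AUC_0→10.5:
  [0→4]: (2.62+1.69)/2 × 4 = 8.62
  [4→8]: (1.69+1.09)/2 × 4 = 5.56
  [8→9.5]: (1.09+0.92)/2 × 1.5 = 1.5075
  [9.5→10.5]: (0.92+0.83)/2 × 1 = 0.875
  Sum = 16.5625 mcg/mL·hr
Extrapolated tail: C_last / k_e = 0.83 / 0.11 = 7.545
AUC_0→∞ = 16.5625 + 7.545 = 24.1075 mcg/mL·hr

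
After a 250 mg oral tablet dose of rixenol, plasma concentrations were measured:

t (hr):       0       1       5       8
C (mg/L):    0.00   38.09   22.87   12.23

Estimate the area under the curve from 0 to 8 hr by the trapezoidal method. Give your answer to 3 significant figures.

Trapezoidal AUC_0→8:
  [0→1]: (0.00+38.09)/2 × 1 = 19.045
  [1→5]: (38.09+22.87)/2 × 4 = 121.92
  [5→8]: (22.87+12.23)/2 × 3 = 52.65
  Sum = 193.615 mg/L·hr

AUC = 194 mg/L·hr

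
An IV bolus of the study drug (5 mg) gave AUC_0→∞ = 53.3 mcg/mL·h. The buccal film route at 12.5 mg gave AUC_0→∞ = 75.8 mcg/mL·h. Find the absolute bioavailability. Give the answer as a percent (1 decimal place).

F = (AUC_ev / D_ev) / (AUC_iv / D_iv)
  = (75.8/12.5) / (53.3/5)
  = 6.064 / 10.66 = 0.5689
  = 56.89%

F = 56.9%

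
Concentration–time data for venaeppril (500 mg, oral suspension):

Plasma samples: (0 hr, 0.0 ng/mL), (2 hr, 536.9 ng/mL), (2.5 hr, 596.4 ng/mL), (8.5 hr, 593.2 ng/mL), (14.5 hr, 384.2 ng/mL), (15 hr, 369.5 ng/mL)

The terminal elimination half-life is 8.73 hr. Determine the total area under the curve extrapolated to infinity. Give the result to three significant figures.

Trapezoidal AUC_0→15:
  [0→2]: (0.0+536.9)/2 × 2 = 536.9
  [2→2.5]: (536.9+596.4)/2 × 0.5 = 283.325
  [2.5→8.5]: (596.4+593.2)/2 × 6 = 3568.8
  [8.5→14.5]: (593.2+384.2)/2 × 6 = 2932.2
  [14.5→15]: (384.2+369.5)/2 × 0.5 = 188.425
  Sum = 7509.65 ng/mL·hr
k_e = ln2 / t½ = 0.693147 / 8.73 = 0.0794 hr^-1
Extrapolated tail: C_last / k_e = 369.5 / 0.0794 = 4653.652
AUC_0→∞ = 7509.65 + 4653.652 = 12163.302 ng/mL·hr

AUC = 12200 ng/mL·hr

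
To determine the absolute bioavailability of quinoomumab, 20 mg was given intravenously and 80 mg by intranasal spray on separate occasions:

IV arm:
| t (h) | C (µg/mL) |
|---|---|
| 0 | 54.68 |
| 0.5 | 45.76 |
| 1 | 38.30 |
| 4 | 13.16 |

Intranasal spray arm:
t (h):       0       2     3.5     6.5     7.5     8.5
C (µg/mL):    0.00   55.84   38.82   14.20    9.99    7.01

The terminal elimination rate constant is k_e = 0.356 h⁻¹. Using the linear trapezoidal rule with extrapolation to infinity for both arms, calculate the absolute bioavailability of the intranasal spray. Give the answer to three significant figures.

F = 0.385

Trapezoidal AUC_0→4 (IV):
  [0→0.5]: (54.68+45.76)/2 × 0.5 = 25.11
  [0.5→1]: (45.76+38.30)/2 × 0.5 = 21.015
  [1→4]: (38.30+13.16)/2 × 3 = 77.19
  Sum = 123.315 µg/mL·h
IV tail: 13.16/0.356 = 36.966; AUC_iv,0→∞ = 123.315 + 36.966 = 160.281 µg/mL·h
Trapezoidal AUC_0→8.5 (intranasal spray):
  [0→2]: (0.00+55.84)/2 × 2 = 55.84
  [2→3.5]: (55.84+38.82)/2 × 1.5 = 70.995
  [3.5→6.5]: (38.82+14.20)/2 × 3 = 79.53
  [6.5→7.5]: (14.20+9.99)/2 × 1 = 12.095
  [7.5→8.5]: (9.99+7.01)/2 × 1 = 8.5
  Sum = 226.96 µg/mL·h
intranasal spray tail: 7.01/0.356 = 19.691; AUC_ev,0→∞ = 226.96 + 19.691 = 246.651 µg/mL·h
F = (AUC_ev/D_ev)/(AUC_iv/D_iv) = (246.651/80)/(160.281/20) = 3.0831375/8.01405 = 0.3847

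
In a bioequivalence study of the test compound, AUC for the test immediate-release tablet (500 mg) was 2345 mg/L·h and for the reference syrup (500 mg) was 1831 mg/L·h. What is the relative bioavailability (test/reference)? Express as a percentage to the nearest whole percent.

F_rel = (AUC_test/D_test) / (AUC_ref/D_ref)
      = (2345/500) / (1831/500)
      = 4.69 / 3.662 = 1.2807 = 128.07%

F_rel = 128%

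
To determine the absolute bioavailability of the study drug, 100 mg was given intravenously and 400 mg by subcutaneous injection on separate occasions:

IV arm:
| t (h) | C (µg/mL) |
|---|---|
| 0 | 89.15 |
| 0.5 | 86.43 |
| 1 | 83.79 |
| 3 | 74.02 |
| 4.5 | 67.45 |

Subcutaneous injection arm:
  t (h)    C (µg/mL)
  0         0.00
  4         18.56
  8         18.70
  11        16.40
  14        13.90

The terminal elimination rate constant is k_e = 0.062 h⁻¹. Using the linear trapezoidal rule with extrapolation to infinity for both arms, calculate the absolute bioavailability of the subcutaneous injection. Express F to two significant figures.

F = 0.075

Trapezoidal AUC_0→4.5 (IV):
  [0→0.5]: (89.15+86.43)/2 × 0.5 = 43.895
  [0.5→1]: (86.43+83.79)/2 × 0.5 = 42.555
  [1→3]: (83.79+74.02)/2 × 2 = 157.81
  [3→4.5]: (74.02+67.45)/2 × 1.5 = 106.1025
  Sum = 350.3625 µg/mL·h
IV tail: 67.45/0.062 = 1087.903; AUC_iv,0→∞ = 350.3625 + 1087.903 = 1438.2655 µg/mL·h
Trapezoidal AUC_0→14 (subcutaneous injection):
  [0→4]: (0.00+18.56)/2 × 4 = 37.12
  [4→8]: (18.56+18.70)/2 × 4 = 74.52
  [8→11]: (18.70+16.40)/2 × 3 = 52.65
  [11→14]: (16.40+13.90)/2 × 3 = 45.45
  Sum = 209.74 µg/mL·h
subcutaneous injection tail: 13.90/0.062 = 224.194; AUC_ev,0→∞ = 209.74 + 224.194 = 433.934 µg/mL·h
F = (AUC_ev/D_ev)/(AUC_iv/D_iv) = (433.934/400)/(1438.2655/100) = 1.084835/14.382655 = 0.0754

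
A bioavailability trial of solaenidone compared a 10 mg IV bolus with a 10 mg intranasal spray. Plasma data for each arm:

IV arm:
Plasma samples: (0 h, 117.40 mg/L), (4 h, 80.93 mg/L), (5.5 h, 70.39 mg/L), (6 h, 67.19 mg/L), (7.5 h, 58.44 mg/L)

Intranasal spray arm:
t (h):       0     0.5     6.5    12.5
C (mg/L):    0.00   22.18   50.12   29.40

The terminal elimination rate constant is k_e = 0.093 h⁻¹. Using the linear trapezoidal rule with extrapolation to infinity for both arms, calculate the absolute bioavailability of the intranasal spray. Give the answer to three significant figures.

Trapezoidal AUC_0→7.5 (IV):
  [0→4]: (117.40+80.93)/2 × 4 = 396.66
  [4→5.5]: (80.93+70.39)/2 × 1.5 = 113.49
  [5.5→6]: (70.39+67.19)/2 × 0.5 = 34.395
  [6→7.5]: (67.19+58.44)/2 × 1.5 = 94.2225
  Sum = 638.7675 mg/L·h
IV tail: 58.44/0.093 = 628.387; AUC_iv,0→∞ = 638.7675 + 628.387 = 1267.1545 mg/L·h
Trapezoidal AUC_0→12.5 (intranasal spray):
  [0→0.5]: (0.00+22.18)/2 × 0.5 = 5.545
  [0.5→6.5]: (22.18+50.12)/2 × 6 = 216.9
  [6.5→12.5]: (50.12+29.40)/2 × 6 = 238.56
  Sum = 461.005 mg/L·h
intranasal spray tail: 29.40/0.093 = 316.129; AUC_ev,0→∞ = 461.005 + 316.129 = 777.134 mg/L·h
F = (AUC_ev/D_ev)/(AUC_iv/D_iv) = (777.134/10)/(1267.1545/10) = 77.7134/126.71545 = 0.6133

F = 0.613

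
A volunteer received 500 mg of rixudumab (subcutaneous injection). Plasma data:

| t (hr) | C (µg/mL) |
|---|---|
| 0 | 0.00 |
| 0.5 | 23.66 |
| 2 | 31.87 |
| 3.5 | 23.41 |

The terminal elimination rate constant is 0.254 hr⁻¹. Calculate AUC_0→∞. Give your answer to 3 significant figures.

AUC = 181 µg/mL·hr

Trapezoidal AUC_0→3.5:
  [0→0.5]: (0.00+23.66)/2 × 0.5 = 5.915
  [0.5→2]: (23.66+31.87)/2 × 1.5 = 41.6475
  [2→3.5]: (31.87+23.41)/2 × 1.5 = 41.46
  Sum = 89.0225 µg/mL·hr
Extrapolated tail: C_last / k_e = 23.41 / 0.254 = 92.165
AUC_0→∞ = 89.0225 + 92.165 = 181.1875 µg/mL·hr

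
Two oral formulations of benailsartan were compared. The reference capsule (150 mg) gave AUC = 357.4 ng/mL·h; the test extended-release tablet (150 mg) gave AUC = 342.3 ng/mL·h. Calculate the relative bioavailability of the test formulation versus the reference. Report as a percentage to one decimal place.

F_rel = 95.8%

F_rel = (AUC_test/D_test) / (AUC_ref/D_ref)
      = (342.3/150) / (357.4/150)
      = 2.282 / 2.38267 = 0.9577 = 95.77%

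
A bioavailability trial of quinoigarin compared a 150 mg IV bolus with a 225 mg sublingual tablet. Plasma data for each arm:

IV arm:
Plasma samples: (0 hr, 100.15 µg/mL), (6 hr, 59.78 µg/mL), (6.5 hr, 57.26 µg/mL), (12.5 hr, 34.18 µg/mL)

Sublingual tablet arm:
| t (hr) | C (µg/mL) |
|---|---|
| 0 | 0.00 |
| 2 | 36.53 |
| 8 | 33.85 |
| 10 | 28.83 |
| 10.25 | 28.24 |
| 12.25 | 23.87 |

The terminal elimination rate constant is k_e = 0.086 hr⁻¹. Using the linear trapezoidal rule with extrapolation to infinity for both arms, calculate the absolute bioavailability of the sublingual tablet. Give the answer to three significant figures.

Trapezoidal AUC_0→12.5 (IV):
  [0→6]: (100.15+59.78)/2 × 6 = 479.79
  [6→6.5]: (59.78+57.26)/2 × 0.5 = 29.26
  [6.5→12.5]: (57.26+34.18)/2 × 6 = 274.32
  Sum = 783.37 µg/mL·hr
IV tail: 34.18/0.086 = 397.442; AUC_iv,0→∞ = 783.37 + 397.442 = 1180.812 µg/mL·hr
Trapezoidal AUC_0→12.25 (sublingual tablet):
  [0→2]: (0.00+36.53)/2 × 2 = 36.53
  [2→8]: (36.53+33.85)/2 × 6 = 211.14
  [8→10]: (33.85+28.83)/2 × 2 = 62.68
  [10→10.25]: (28.83+28.24)/2 × 0.25 = 7.13375
  [10.25→12.25]: (28.24+23.87)/2 × 2 = 52.11
  Sum = 369.59375 µg/mL·hr
sublingual tablet tail: 23.87/0.086 = 277.558; AUC_ev,0→∞ = 369.59375 + 277.558 = 647.15175 µg/mL·hr
F = (AUC_ev/D_ev)/(AUC_iv/D_iv) = (647.15175/225)/(1180.812/150) = 2.87623/7.87208 = 0.3654

F = 0.365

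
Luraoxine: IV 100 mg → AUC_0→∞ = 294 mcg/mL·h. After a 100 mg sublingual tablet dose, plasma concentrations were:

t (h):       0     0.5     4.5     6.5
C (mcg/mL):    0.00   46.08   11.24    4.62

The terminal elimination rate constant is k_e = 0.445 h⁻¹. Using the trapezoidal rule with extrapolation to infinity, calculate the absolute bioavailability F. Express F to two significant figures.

Trapezoidal AUC_0→6.5 (sublingual tablet):
  [0→0.5]: (0.00+46.08)/2 × 0.5 = 11.52
  [0.5→4.5]: (46.08+11.24)/2 × 4 = 114.64
  [4.5→6.5]: (11.24+4.62)/2 × 2 = 15.86
  Sum = 142.02 mcg/mL·h
Tail: C_last/k_e = 4.62/0.445 = 10.382
AUC_0→∞ (sublingual tablet) = 142.02 + 10.382 = 152.402 mcg/mL·h
F = (AUC_ev/D_ev)/(AUC_iv/D_iv) = (152.402/100)/(294/100) = 1.52402/2.94 = 0.5184

F = 0.52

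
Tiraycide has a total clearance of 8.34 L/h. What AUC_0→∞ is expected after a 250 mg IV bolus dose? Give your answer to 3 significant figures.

AUC = 30.0 mg/L·h

AUC_0→∞ = Dose_iv / CL
        = 250 / 8.34 = 29.976 mg/L·h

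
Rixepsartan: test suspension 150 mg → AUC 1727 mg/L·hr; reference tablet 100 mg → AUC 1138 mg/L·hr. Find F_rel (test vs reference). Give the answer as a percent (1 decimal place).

F_rel = 101.2%

F_rel = (AUC_test/D_test) / (AUC_ref/D_ref)
      = (1727/150) / (1138/100)
      = 11.5133 / 11.38 = 1.0117 = 101.17%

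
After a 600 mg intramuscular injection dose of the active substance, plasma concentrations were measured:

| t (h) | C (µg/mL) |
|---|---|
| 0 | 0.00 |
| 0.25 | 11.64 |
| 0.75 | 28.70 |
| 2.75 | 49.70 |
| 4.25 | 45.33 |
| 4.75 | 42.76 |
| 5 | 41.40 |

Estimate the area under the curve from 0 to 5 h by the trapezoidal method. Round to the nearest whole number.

Trapezoidal AUC_0→5:
  [0→0.25]: (0.00+11.64)/2 × 0.25 = 1.455
  [0.25→0.75]: (11.64+28.70)/2 × 0.5 = 10.085
  [0.75→2.75]: (28.70+49.70)/2 × 2 = 78.4
  [2.75→4.25]: (49.70+45.33)/2 × 1.5 = 71.2725
  [4.25→4.75]: (45.33+42.76)/2 × 0.5 = 22.0225
  [4.75→5]: (42.76+41.40)/2 × 0.25 = 10.52
  Sum = 193.755 µg/mL·h

AUC = 194 µg/mL·h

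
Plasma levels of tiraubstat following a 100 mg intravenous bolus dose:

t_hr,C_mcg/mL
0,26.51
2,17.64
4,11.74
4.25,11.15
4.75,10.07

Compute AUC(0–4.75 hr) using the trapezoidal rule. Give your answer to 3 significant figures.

Trapezoidal AUC_0→4.75:
  [0→2]: (26.51+17.64)/2 × 2 = 44.15
  [2→4]: (17.64+11.74)/2 × 2 = 29.38
  [4→4.25]: (11.74+11.15)/2 × 0.25 = 2.86125
  [4.25→4.75]: (11.15+10.07)/2 × 0.5 = 5.305
  Sum = 81.69625 mcg/mL·hr

AUC = 81.7 mcg/mL·hr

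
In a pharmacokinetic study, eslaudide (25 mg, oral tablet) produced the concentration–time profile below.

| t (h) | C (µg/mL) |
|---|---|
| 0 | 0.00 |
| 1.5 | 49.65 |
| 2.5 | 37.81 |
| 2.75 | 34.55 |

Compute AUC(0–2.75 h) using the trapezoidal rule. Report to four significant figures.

Trapezoidal AUC_0→2.75:
  [0→1.5]: (0.00+49.65)/2 × 1.5 = 37.2375
  [1.5→2.5]: (49.65+37.81)/2 × 1 = 43.73
  [2.5→2.75]: (37.81+34.55)/2 × 0.25 = 9.045
  Sum = 90.0125 µg/mL·h

AUC = 90.01 µg/mL·h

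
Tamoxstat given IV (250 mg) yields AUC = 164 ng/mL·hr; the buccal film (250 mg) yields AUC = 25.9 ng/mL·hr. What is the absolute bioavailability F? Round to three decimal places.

F = (AUC_ev / D_ev) / (AUC_iv / D_iv)
  = (25.9/250) / (164/250)
  = 0.1036 / 0.656 = 0.1579

F = 0.158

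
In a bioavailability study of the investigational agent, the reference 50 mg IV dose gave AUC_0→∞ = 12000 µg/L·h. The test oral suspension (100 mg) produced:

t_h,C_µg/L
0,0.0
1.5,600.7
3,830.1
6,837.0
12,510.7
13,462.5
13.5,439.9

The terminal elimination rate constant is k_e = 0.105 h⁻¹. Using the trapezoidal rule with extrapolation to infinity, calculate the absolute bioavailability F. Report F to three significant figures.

F = 0.540

Trapezoidal AUC_0→13.5 (oral suspension):
  [0→1.5]: (0.0+600.7)/2 × 1.5 = 450.525
  [1.5→3]: (600.7+830.1)/2 × 1.5 = 1073.1
  [3→6]: (830.1+837.0)/2 × 3 = 2500.65
  [6→12]: (837.0+510.7)/2 × 6 = 4043.1
  [12→13]: (510.7+462.5)/2 × 1 = 486.6
  [13→13.5]: (462.5+439.9)/2 × 0.5 = 225.6
  Sum = 8779.575 µg/L·h
Tail: C_last/k_e = 439.9/0.105 = 4189.524
AUC_0→∞ (oral suspension) = 8779.575 + 4189.524 = 12969.099 µg/L·h
F = (AUC_ev/D_ev)/(AUC_iv/D_iv) = (12969.099/100)/(12000/50) = 129.69099/240 = 0.5404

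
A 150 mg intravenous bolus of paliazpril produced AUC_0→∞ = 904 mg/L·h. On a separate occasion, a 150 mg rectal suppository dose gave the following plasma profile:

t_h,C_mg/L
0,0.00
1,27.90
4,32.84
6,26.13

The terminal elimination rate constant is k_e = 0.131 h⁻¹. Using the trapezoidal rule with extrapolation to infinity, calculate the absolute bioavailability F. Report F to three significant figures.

F = 0.402

Trapezoidal AUC_0→6 (rectal suppository):
  [0→1]: (0.00+27.90)/2 × 1 = 13.95
  [1→4]: (27.90+32.84)/2 × 3 = 91.11
  [4→6]: (32.84+26.13)/2 × 2 = 58.97
  Sum = 164.03 mg/L·h
Tail: C_last/k_e = 26.13/0.131 = 199.466
AUC_0→∞ (rectal suppository) = 164.03 + 199.466 = 363.496 mg/L·h
F = (AUC_ev/D_ev)/(AUC_iv/D_iv) = (363.496/150)/(904/150) = 2.42331/6.02667 = 0.4021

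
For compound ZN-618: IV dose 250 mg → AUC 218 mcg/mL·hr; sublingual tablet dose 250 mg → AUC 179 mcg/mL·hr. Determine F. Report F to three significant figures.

F = 0.821

F = (AUC_ev / D_ev) / (AUC_iv / D_iv)
  = (179/250) / (218/250)
  = 0.716 / 0.872 = 0.8211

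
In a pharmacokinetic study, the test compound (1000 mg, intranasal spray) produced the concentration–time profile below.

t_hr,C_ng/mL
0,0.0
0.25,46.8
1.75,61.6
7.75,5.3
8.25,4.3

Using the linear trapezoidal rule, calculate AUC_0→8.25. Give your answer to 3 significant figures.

AUC = 290 ng/mL·hr

Trapezoidal AUC_0→8.25:
  [0→0.25]: (0.0+46.8)/2 × 0.25 = 5.85
  [0.25→1.75]: (46.8+61.6)/2 × 1.5 = 81.3
  [1.75→7.75]: (61.6+5.3)/2 × 6 = 200.7
  [7.75→8.25]: (5.3+4.3)/2 × 0.5 = 2.4
  Sum = 290.25 ng/mL·hr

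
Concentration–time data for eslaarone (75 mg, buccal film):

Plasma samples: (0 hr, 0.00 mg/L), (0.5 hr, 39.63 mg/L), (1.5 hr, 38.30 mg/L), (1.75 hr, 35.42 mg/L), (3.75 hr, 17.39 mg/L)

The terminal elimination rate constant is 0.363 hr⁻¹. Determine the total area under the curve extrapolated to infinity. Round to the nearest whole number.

Trapezoidal AUC_0→3.75:
  [0→0.5]: (0.00+39.63)/2 × 0.5 = 9.9075
  [0.5→1.5]: (39.63+38.30)/2 × 1 = 38.965
  [1.5→1.75]: (38.30+35.42)/2 × 0.25 = 9.215
  [1.75→3.75]: (35.42+17.39)/2 × 2 = 52.81
  Sum = 110.8975 mg/L·hr
Extrapolated tail: C_last / k_e = 17.39 / 0.363 = 47.906
AUC_0→∞ = 110.8975 + 47.906 = 158.8035 mg/L·hr

AUC = 159 mg/L·hr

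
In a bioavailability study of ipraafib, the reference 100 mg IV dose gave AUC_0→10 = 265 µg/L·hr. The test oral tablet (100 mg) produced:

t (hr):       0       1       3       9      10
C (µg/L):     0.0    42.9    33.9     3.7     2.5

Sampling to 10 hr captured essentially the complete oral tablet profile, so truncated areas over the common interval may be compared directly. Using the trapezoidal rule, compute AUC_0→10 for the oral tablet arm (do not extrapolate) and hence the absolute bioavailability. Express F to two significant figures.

Trapezoidal AUC_0→10 (oral tablet):
  [0→1]: (0.0+42.9)/2 × 1 = 21.45
  [1→3]: (42.9+33.9)/2 × 2 = 76.8
  [3→9]: (33.9+3.7)/2 × 6 = 112.8
  [9→10]: (3.7+2.5)/2 × 1 = 3.1
  Sum = 214.15 µg/L·hr
F = (AUC_ev/D_ev)/(AUC_iv/D_iv) = (214.15/100)/(265/100) = 2.1415/2.65 = 0.8081

F = 0.81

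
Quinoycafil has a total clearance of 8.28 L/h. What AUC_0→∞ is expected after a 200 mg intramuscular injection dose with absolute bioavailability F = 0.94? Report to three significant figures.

AUC_0→∞ = F × Dose / CL
        = 0.94 × 200 / 8.28 = 22.7053 mg/L·h

AUC = 22.7 mg/L·h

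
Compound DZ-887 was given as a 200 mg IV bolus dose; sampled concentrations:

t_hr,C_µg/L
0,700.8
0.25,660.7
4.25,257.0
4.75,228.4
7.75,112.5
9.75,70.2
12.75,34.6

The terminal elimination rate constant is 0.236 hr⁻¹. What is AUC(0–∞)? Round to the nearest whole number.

AUC = 3125 µg/L·hr

Trapezoidal AUC_0→12.75:
  [0→0.25]: (700.8+660.7)/2 × 0.25 = 170.1875
  [0.25→4.25]: (660.7+257.0)/2 × 4 = 1835.4
  [4.25→4.75]: (257.0+228.4)/2 × 0.5 = 121.35
  [4.75→7.75]: (228.4+112.5)/2 × 3 = 511.35
  [7.75→9.75]: (112.5+70.2)/2 × 2 = 182.7
  [9.75→12.75]: (70.2+34.6)/2 × 3 = 157.2
  Sum = 2978.1875 µg/L·hr
Extrapolated tail: C_last / k_e = 34.6 / 0.236 = 146.610
AUC_0→∞ = 2978.1875 + 146.610 = 3124.7975 µg/L·hr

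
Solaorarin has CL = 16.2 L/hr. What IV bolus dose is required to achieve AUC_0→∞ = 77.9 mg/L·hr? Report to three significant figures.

Dose_iv = CL × AUC_0→∞
     = 16.2 × 77.9 = 1261.98 mg

Dose = 1260 mg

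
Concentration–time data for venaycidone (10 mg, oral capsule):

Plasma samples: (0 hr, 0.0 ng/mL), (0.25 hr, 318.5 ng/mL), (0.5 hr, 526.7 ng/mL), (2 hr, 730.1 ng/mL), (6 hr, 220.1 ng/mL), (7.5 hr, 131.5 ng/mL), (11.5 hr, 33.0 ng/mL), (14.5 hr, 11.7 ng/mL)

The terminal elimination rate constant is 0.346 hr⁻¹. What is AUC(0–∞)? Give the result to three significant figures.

AUC = 3680 ng/mL·hr

Trapezoidal AUC_0→14.5:
  [0→0.25]: (0.0+318.5)/2 × 0.25 = 39.8125
  [0.25→0.5]: (318.5+526.7)/2 × 0.25 = 105.65
  [0.5→2]: (526.7+730.1)/2 × 1.5 = 942.6
  [2→6]: (730.1+220.1)/2 × 4 = 1900.4
  [6→7.5]: (220.1+131.5)/2 × 1.5 = 263.7
  [7.5→11.5]: (131.5+33.0)/2 × 4 = 329.0
  [11.5→14.5]: (33.0+11.7)/2 × 3 = 67.05
  Sum = 3648.2125 ng/mL·hr
Extrapolated tail: C_last / k_e = 11.7 / 0.346 = 33.815
AUC_0→∞ = 3648.2125 + 33.815 = 3682.0275 ng/mL·hr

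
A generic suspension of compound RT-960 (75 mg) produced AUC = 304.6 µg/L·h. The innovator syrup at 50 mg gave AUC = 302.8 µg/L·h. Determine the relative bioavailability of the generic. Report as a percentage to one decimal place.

F_rel = 67.1%

F_rel = (AUC_test/D_test) / (AUC_ref/D_ref)
      = (304.6/75) / (302.8/50)
      = 4.06133 / 6.056 = 0.6706 = 67.06%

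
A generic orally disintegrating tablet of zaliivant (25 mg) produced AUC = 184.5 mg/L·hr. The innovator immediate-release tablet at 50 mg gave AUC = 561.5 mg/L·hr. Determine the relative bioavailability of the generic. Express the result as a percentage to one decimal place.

F_rel = (AUC_test/D_test) / (AUC_ref/D_ref)
      = (184.5/25) / (561.5/50)
      = 7.38 / 11.23 = 0.6572 = 65.72%

F_rel = 65.7%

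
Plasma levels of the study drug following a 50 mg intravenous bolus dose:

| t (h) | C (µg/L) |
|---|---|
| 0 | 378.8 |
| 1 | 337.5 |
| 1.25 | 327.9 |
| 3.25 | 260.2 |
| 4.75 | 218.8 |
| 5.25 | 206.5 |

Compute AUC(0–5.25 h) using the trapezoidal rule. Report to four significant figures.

AUC = 1495 µg/L·h

Trapezoidal AUC_0→5.25:
  [0→1]: (378.8+337.5)/2 × 1 = 358.15
  [1→1.25]: (337.5+327.9)/2 × 0.25 = 83.175
  [1.25→3.25]: (327.9+260.2)/2 × 2 = 588.1
  [3.25→4.75]: (260.2+218.8)/2 × 1.5 = 359.25
  [4.75→5.25]: (218.8+206.5)/2 × 0.5 = 106.325
  Sum = 1495.0 µg/L·h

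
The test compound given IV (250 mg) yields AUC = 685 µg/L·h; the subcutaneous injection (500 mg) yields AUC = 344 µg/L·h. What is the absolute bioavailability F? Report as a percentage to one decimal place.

F = (AUC_ev / D_ev) / (AUC_iv / D_iv)
  = (344/500) / (685/250)
  = 0.688 / 2.74 = 0.2511
  = 25.11%

F = 25.1%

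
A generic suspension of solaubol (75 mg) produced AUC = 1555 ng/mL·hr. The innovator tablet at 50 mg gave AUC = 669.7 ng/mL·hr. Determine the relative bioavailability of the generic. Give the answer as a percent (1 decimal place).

F_rel = (AUC_test/D_test) / (AUC_ref/D_ref)
      = (1555/75) / (669.7/50)
      = 20.7333 / 13.394 = 1.5480 = 154.80%

F_rel = 154.8%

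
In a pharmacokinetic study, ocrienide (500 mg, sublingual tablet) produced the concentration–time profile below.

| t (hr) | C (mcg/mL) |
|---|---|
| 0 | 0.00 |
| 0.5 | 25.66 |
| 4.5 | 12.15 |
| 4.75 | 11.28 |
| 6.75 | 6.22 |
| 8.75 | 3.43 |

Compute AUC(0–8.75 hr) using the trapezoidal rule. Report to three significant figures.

Trapezoidal AUC_0→8.75:
  [0→0.5]: (0.00+25.66)/2 × 0.5 = 6.415
  [0.5→4.5]: (25.66+12.15)/2 × 4 = 75.62
  [4.5→4.75]: (12.15+11.28)/2 × 0.25 = 2.92875
  [4.75→6.75]: (11.28+6.22)/2 × 2 = 17.5
  [6.75→8.75]: (6.22+3.43)/2 × 2 = 9.65
  Sum = 112.11375 mcg/mL·hr

AUC = 112 mcg/mL·hr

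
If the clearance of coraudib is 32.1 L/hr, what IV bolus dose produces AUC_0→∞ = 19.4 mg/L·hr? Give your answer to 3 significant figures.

Dose_iv = CL × AUC_0→∞
     = 32.1 × 19.4 = 622.74 mg

Dose = 623 mg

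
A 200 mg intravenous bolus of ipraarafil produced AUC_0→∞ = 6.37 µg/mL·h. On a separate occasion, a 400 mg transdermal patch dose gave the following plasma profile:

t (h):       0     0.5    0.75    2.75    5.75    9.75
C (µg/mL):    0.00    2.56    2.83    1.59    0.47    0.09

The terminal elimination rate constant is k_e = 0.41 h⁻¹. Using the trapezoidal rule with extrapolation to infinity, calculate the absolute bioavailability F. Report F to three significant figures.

F = 0.798

Trapezoidal AUC_0→9.75 (transdermal patch):
  [0→0.5]: (0.00+2.56)/2 × 0.5 = 0.64
  [0.5→0.75]: (2.56+2.83)/2 × 0.25 = 0.67375
  [0.75→2.75]: (2.83+1.59)/2 × 2 = 4.42
  [2.75→5.75]: (1.59+0.47)/2 × 3 = 3.09
  [5.75→9.75]: (0.47+0.09)/2 × 4 = 1.12
  Sum = 9.94375 µg/mL·h
Tail: C_last/k_e = 0.09/0.41 = 0.220
AUC_0→∞ (transdermal patch) = 9.94375 + 0.220 = 10.16375 µg/mL·h
F = (AUC_ev/D_ev)/(AUC_iv/D_iv) = (10.16375/400)/(6.37/200) = 0.025409375/0.03185 = 0.7978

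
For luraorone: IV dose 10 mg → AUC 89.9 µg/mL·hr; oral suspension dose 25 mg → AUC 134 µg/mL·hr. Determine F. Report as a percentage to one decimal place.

F = 59.6%

F = (AUC_ev / D_ev) / (AUC_iv / D_iv)
  = (134/25) / (89.9/10)
  = 5.36 / 8.99 = 0.5962
  = 59.62%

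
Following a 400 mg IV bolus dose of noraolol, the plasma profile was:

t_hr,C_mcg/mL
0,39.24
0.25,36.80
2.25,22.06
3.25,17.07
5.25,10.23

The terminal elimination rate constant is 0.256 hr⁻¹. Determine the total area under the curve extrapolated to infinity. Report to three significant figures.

Trapezoidal AUC_0→5.25:
  [0→0.25]: (39.24+36.80)/2 × 0.25 = 9.505
  [0.25→2.25]: (36.80+22.06)/2 × 2 = 58.86
  [2.25→3.25]: (22.06+17.07)/2 × 1 = 19.565
  [3.25→5.25]: (17.07+10.23)/2 × 2 = 27.3
  Sum = 115.23 mcg/mL·hr
Extrapolated tail: C_last / k_e = 10.23 / 0.256 = 39.961
AUC_0→∞ = 115.23 + 39.961 = 155.191 mcg/mL·hr

AUC = 155 mcg/mL·hr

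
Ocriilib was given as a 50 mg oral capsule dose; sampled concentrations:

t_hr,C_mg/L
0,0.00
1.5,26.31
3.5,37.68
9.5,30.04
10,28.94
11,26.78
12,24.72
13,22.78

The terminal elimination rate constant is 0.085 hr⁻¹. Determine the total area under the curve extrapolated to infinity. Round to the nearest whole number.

AUC = 647 mg/L·hr

Trapezoidal AUC_0→13:
  [0→1.5]: (0.00+26.31)/2 × 1.5 = 19.7325
  [1.5→3.5]: (26.31+37.68)/2 × 2 = 63.99
  [3.5→9.5]: (37.68+30.04)/2 × 6 = 203.16
  [9.5→10]: (30.04+28.94)/2 × 0.5 = 14.745
  [10→11]: (28.94+26.78)/2 × 1 = 27.86
  [11→12]: (26.78+24.72)/2 × 1 = 25.75
  [12→13]: (24.72+22.78)/2 × 1 = 23.75
  Sum = 378.9875 mg/L·hr
Extrapolated tail: C_last / k_e = 22.78 / 0.085 = 268.000
AUC_0→∞ = 378.9875 + 268.000 = 646.9875 mg/L·hr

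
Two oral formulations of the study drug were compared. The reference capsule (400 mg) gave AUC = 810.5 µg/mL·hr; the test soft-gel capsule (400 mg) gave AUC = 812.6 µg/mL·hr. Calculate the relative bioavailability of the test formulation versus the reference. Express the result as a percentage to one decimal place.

F_rel = (AUC_test/D_test) / (AUC_ref/D_ref)
      = (812.6/400) / (810.5/400)
      = 2.0315 / 2.02625 = 1.0026 = 100.26%

F_rel = 100.3%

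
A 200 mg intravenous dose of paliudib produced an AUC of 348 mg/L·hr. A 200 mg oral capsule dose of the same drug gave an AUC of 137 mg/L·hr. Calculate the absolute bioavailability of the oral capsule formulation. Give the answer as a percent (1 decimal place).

F = 39.4%

F = (AUC_ev / D_ev) / (AUC_iv / D_iv)
  = (137/200) / (348/200)
  = 0.685 / 1.74 = 0.3937
  = 39.37%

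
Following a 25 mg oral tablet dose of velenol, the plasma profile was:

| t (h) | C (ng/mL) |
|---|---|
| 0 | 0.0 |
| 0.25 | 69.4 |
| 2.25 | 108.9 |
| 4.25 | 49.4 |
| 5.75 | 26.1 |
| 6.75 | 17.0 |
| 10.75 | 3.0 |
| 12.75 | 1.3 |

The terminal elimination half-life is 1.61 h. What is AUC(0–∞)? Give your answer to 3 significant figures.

AUC = 471 ng/mL·h

Trapezoidal AUC_0→12.75:
  [0→0.25]: (0.0+69.4)/2 × 0.25 = 8.675
  [0.25→2.25]: (69.4+108.9)/2 × 2 = 178.3
  [2.25→4.25]: (108.9+49.4)/2 × 2 = 158.3
  [4.25→5.75]: (49.4+26.1)/2 × 1.5 = 56.625
  [5.75→6.75]: (26.1+17.0)/2 × 1 = 21.55
  [6.75→10.75]: (17.0+3.0)/2 × 4 = 40.0
  [10.75→12.75]: (3.0+1.3)/2 × 2 = 4.3
  Sum = 467.75 ng/mL·h
k_e = ln2 / t½ = 0.693147 / 1.61 = 0.4305 h^-1
Extrapolated tail: C_last / k_e = 1.3 / 0.4305 = 3.020
AUC_0→∞ = 467.75 + 3.020 = 470.77 ng/mL·h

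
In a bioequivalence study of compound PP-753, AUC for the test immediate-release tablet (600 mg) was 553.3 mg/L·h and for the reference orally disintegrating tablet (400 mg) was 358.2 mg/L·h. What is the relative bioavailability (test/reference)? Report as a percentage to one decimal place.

F_rel = (AUC_test/D_test) / (AUC_ref/D_ref)
      = (553.3/600) / (358.2/400)
      = 0.922167 / 0.8955 = 1.0298 = 102.98%

F_rel = 103.0%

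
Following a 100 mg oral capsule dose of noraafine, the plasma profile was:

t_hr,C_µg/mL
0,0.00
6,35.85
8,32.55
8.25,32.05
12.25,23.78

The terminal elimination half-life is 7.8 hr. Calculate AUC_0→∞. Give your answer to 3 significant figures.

AUC = 563 µg/mL·hr

Trapezoidal AUC_0→12.25:
  [0→6]: (0.00+35.85)/2 × 6 = 107.55
  [6→8]: (35.85+32.55)/2 × 2 = 68.4
  [8→8.25]: (32.55+32.05)/2 × 0.25 = 8.075
  [8.25→12.25]: (32.05+23.78)/2 × 4 = 111.66
  Sum = 295.685 µg/mL·hr
k_e = ln2 / t½ = 0.693147 / 7.8 = 0.0889 hr^-1
Extrapolated tail: C_last / k_e = 23.78 / 0.0889 = 267.492
AUC_0→∞ = 295.685 + 267.492 = 563.177 µg/mL·hr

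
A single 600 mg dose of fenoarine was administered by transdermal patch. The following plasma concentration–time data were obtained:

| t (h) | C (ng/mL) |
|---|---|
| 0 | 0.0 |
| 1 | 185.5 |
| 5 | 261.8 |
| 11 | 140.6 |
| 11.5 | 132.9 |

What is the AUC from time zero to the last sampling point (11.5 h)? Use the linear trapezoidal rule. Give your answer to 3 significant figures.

Trapezoidal AUC_0→11.5:
  [0→1]: (0.0+185.5)/2 × 1 = 92.75
  [1→5]: (185.5+261.8)/2 × 4 = 894.6
  [5→11]: (261.8+140.6)/2 × 6 = 1207.2
  [11→11.5]: (140.6+132.9)/2 × 0.5 = 68.375
  Sum = 2262.925 ng/mL·h

AUC = 2260 ng/mL·h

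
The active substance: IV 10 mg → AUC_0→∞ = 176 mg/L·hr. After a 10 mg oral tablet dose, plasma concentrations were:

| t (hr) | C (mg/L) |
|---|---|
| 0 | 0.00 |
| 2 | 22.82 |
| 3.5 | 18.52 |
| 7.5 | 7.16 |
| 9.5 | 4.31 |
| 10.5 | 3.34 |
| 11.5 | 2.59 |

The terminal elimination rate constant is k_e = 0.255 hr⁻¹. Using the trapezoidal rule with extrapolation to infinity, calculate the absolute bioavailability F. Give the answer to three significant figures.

F = 0.759

Trapezoidal AUC_0→11.5 (oral tablet):
  [0→2]: (0.00+22.82)/2 × 2 = 22.82
  [2→3.5]: (22.82+18.52)/2 × 1.5 = 31.005
  [3.5→7.5]: (18.52+7.16)/2 × 4 = 51.36
  [7.5→9.5]: (7.16+4.31)/2 × 2 = 11.47
  [9.5→10.5]: (4.31+3.34)/2 × 1 = 3.825
  [10.5→11.5]: (3.34+2.59)/2 × 1 = 2.965
  Sum = 123.445 mg/L·hr
Tail: C_last/k_e = 2.59/0.255 = 10.157
AUC_0→∞ (oral tablet) = 123.445 + 10.157 = 133.602 mg/L·hr
F = (AUC_ev/D_ev)/(AUC_iv/D_iv) = (133.602/10)/(176/10) = 13.3602/17.6 = 0.7591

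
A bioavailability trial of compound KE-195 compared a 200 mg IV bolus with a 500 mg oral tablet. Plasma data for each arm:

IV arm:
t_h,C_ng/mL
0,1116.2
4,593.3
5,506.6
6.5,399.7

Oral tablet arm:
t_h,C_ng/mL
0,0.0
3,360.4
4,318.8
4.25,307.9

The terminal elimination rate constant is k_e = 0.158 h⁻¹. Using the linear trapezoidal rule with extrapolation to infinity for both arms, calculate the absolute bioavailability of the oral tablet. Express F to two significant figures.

Trapezoidal AUC_0→6.5 (IV):
  [0→4]: (1116.2+593.3)/2 × 4 = 3419.0
  [4→5]: (593.3+506.6)/2 × 1 = 549.95
  [5→6.5]: (506.6+399.7)/2 × 1.5 = 679.725
  Sum = 4648.675 ng/mL·h
IV tail: 399.7/0.158 = 2529.747; AUC_iv,0→∞ = 4648.675 + 2529.747 = 7178.422 ng/mL·h
Trapezoidal AUC_0→4.25 (oral tablet):
  [0→3]: (0.0+360.4)/2 × 3 = 540.6
  [3→4]: (360.4+318.8)/2 × 1 = 339.6
  [4→4.25]: (318.8+307.9)/2 × 0.25 = 78.3375
  Sum = 958.5375 ng/mL·h
oral tablet tail: 307.9/0.158 = 1948.734; AUC_ev,0→∞ = 958.5375 + 1948.734 = 2907.2715 ng/mL·h
F = (AUC_ev/D_ev)/(AUC_iv/D_iv) = (2907.2715/500)/(7178.422/200) = 5.814543/35.89211 = 0.1620

F = 0.16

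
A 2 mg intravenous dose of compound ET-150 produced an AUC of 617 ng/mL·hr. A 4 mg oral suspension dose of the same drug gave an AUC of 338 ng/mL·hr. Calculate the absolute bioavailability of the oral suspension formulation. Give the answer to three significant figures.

F = (AUC_ev / D_ev) / (AUC_iv / D_iv)
  = (338/4) / (617/2)
  = 84.5 / 308.5 = 0.2739

F = 0.274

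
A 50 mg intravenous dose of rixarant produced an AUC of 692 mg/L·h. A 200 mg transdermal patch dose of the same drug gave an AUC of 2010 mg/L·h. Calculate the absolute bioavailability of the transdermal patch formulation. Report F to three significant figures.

F = 0.726

F = (AUC_ev / D_ev) / (AUC_iv / D_iv)
  = (2010/200) / (692/50)
  = 10.05 / 13.84 = 0.7262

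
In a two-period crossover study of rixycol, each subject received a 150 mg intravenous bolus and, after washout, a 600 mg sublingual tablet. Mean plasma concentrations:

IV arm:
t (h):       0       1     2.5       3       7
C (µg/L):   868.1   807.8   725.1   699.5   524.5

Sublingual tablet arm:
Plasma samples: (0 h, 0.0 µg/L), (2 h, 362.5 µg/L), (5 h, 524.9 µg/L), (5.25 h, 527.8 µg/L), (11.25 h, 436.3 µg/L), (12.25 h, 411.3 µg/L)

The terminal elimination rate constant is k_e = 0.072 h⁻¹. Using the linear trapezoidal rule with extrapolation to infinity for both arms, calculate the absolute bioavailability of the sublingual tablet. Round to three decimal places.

F = 0.225

Trapezoidal AUC_0→7 (IV):
  [0→1]: (868.1+807.8)/2 × 1 = 837.95
  [1→2.5]: (807.8+725.1)/2 × 1.5 = 1149.675
  [2.5→3]: (725.1+699.5)/2 × 0.5 = 356.15
  [3→7]: (699.5+524.5)/2 × 4 = 2448.0
  Sum = 4791.775 µg/L·h
IV tail: 524.5/0.072 = 7284.722; AUC_iv,0→∞ = 4791.775 + 7284.722 = 12076.497 µg/L·h
Trapezoidal AUC_0→12.25 (sublingual tablet):
  [0→2]: (0.0+362.5)/2 × 2 = 362.5
  [2→5]: (362.5+524.9)/2 × 3 = 1331.1
  [5→5.25]: (524.9+527.8)/2 × 0.25 = 131.5875
  [5.25→11.25]: (527.8+436.3)/2 × 6 = 2892.3
  [11.25→12.25]: (436.3+411.3)/2 × 1 = 423.8
  Sum = 5141.2875 µg/L·h
sublingual tablet tail: 411.3/0.072 = 5712.500; AUC_ev,0→∞ = 5141.2875 + 5712.500 = 10853.7875 µg/L·h
F = (AUC_ev/D_ev)/(AUC_iv/D_iv) = (10853.7875/600)/(12076.497/150) = 18.0896/80.50998 = 0.2247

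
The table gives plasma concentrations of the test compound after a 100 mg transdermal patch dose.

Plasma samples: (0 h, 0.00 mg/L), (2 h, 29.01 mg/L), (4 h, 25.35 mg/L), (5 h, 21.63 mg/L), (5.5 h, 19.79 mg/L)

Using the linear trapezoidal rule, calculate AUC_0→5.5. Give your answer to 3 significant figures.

Trapezoidal AUC_0→5.5:
  [0→2]: (0.00+29.01)/2 × 2 = 29.01
  [2→4]: (29.01+25.35)/2 × 2 = 54.36
  [4→5]: (25.35+21.63)/2 × 1 = 23.49
  [5→5.5]: (21.63+19.79)/2 × 0.5 = 10.355
  Sum = 117.215 mg/L·h

AUC = 117 mg/L·h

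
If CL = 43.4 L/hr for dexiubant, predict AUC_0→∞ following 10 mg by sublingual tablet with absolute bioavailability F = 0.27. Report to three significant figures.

AUC_0→∞ = F × Dose / CL
        = 0.27 × 10 / 43.4 = 0.062212 mg/L·hr

AUC = 0.0622 mg/L·hr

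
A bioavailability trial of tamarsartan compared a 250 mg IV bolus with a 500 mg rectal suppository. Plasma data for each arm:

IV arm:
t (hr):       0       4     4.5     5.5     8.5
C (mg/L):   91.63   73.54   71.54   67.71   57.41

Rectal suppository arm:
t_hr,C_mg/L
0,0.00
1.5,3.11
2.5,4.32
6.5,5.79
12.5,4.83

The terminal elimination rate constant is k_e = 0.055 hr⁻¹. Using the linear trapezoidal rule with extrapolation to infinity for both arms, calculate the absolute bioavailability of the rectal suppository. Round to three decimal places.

Trapezoidal AUC_0→8.5 (IV):
  [0→4]: (91.63+73.54)/2 × 4 = 330.34
  [4→4.5]: (73.54+71.54)/2 × 0.5 = 36.27
  [4.5→5.5]: (71.54+67.71)/2 × 1 = 69.625
  [5.5→8.5]: (67.71+57.41)/2 × 3 = 187.68
  Sum = 623.915 mg/L·hr
IV tail: 57.41/0.055 = 1043.818; AUC_iv,0→∞ = 623.915 + 1043.818 = 1667.733 mg/L·hr
Trapezoidal AUC_0→12.5 (rectal suppository):
  [0→1.5]: (0.00+3.11)/2 × 1.5 = 2.3325
  [1.5→2.5]: (3.11+4.32)/2 × 1 = 3.715
  [2.5→6.5]: (4.32+5.79)/2 × 4 = 20.22
  [6.5→12.5]: (5.79+4.83)/2 × 6 = 31.86
  Sum = 58.1275 mg/L·hr
rectal suppository tail: 4.83/0.055 = 87.818; AUC_ev,0→∞ = 58.1275 + 87.818 = 145.9455 mg/L·hr
F = (AUC_ev/D_ev)/(AUC_iv/D_iv) = (145.9455/500)/(1667.733/250) = 0.291891/6.670932 = 0.0438

F = 0.044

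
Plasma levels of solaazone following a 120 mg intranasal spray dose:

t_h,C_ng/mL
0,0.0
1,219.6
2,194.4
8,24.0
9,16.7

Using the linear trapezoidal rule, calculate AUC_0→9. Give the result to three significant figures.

AUC = 992 ng/mL·h

Trapezoidal AUC_0→9:
  [0→1]: (0.0+219.6)/2 × 1 = 109.8
  [1→2]: (219.6+194.4)/2 × 1 = 207.0
  [2→8]: (194.4+24.0)/2 × 6 = 655.2
  [8→9]: (24.0+16.7)/2 × 1 = 20.35
  Sum = 992.35 ng/mL·h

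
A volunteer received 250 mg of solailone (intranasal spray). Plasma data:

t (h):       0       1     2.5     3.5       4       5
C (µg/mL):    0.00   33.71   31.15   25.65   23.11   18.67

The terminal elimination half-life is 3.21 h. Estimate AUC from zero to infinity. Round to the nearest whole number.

AUC = 213 µg/mL·h

Trapezoidal AUC_0→5:
  [0→1]: (0.00+33.71)/2 × 1 = 16.855
  [1→2.5]: (33.71+31.15)/2 × 1.5 = 48.645
  [2.5→3.5]: (31.15+25.65)/2 × 1 = 28.4
  [3.5→4]: (25.65+23.11)/2 × 0.5 = 12.19
  [4→5]: (23.11+18.67)/2 × 1 = 20.89
  Sum = 126.98 µg/mL·h
k_e = ln2 / t½ = 0.693147 / 3.21 = 0.2159 h^-1
Extrapolated tail: C_last / k_e = 18.67 / 0.2159 = 86.475
AUC_0→∞ = 126.98 + 86.475 = 213.455 µg/mL·h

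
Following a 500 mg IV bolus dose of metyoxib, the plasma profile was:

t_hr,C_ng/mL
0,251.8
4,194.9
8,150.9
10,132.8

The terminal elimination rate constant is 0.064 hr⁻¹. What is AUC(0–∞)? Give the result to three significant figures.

Trapezoidal AUC_0→10:
  [0→4]: (251.8+194.9)/2 × 4 = 893.4
  [4→8]: (194.9+150.9)/2 × 4 = 691.6
  [8→10]: (150.9+132.8)/2 × 2 = 283.7
  Sum = 1868.7 ng/mL·hr
Extrapolated tail: C_last / k_e = 132.8 / 0.064 = 2075.000
AUC_0→∞ = 1868.7 + 2075.000 = 3943.7 ng/mL·hr

AUC = 3940 ng/mL·hr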